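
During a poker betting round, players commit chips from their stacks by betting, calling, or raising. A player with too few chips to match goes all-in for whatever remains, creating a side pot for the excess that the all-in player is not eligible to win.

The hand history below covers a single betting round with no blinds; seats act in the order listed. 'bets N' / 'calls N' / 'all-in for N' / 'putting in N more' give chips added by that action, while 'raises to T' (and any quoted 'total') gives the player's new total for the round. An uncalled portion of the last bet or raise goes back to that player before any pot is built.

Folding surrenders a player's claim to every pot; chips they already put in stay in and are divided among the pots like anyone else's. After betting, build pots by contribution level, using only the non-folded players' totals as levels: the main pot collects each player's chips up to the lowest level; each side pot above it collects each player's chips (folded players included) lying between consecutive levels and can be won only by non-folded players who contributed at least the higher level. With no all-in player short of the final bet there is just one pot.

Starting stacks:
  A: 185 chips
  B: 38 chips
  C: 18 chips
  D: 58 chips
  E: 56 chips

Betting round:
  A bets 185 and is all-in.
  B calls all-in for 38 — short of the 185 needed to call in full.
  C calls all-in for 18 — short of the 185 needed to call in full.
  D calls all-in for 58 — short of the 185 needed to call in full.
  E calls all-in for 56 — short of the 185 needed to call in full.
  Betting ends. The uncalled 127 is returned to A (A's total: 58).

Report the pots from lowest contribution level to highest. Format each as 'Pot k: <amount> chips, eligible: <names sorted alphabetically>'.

Pot 1: 90 chips, eligible: A, B, C, D, E
Pot 2: 80 chips, eligible: A, B, D, E
Pot 3: 54 chips, eligible: A, D, E
Pot 4: 4 chips, eligible: A, D

Derivation:
Contributions (after 127 returned to A): A=58, B=38, C=18, D=58, E=56
Pot levels (distinct totals of non-folded players): 18, 38, 56, 58
Layer 1-18: 18 each from A, B, C, D, E = 18*5 = 90 chips; eligible A, B, C, D, E
Layer 19-38: 20 each from A, B, D, E = 20*4 = 80 chips; eligible A, B, D, E
Layer 39-56: 18 each from A, D, E = 18*3 = 54 chips; eligible A, D, E
Layer 57-58: 2 each from A, D = 2*2 = 4 chips; eligible A, D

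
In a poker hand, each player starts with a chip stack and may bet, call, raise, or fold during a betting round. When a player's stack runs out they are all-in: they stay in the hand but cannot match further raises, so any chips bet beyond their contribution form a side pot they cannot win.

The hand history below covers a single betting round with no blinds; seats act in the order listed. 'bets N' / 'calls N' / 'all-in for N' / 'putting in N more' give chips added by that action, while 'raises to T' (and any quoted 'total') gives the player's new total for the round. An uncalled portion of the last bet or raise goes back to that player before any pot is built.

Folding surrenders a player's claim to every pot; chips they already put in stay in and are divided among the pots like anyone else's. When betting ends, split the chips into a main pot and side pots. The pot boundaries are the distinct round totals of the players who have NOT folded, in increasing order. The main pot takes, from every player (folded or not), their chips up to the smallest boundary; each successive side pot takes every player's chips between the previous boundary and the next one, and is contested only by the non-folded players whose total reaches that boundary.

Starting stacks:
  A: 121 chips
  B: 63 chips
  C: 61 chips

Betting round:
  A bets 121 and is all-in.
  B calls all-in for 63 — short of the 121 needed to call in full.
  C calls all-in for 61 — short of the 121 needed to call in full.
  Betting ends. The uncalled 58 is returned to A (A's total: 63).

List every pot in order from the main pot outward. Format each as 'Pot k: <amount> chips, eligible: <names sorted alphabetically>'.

Pot 1: 183 chips, eligible: A, B, C
Pot 2: 4 chips, eligible: A, B

Derivation:
Contributions (after 58 returned to A): A=63, B=63, C=61
Pot levels (distinct totals of non-folded players): 61, 63
Layer 1-61: 61 each from A, B, C = 61*3 = 183 chips; eligible A, B, C
Layer 62-63: 2 each from A, B = 2*2 = 4 chips; eligible A, B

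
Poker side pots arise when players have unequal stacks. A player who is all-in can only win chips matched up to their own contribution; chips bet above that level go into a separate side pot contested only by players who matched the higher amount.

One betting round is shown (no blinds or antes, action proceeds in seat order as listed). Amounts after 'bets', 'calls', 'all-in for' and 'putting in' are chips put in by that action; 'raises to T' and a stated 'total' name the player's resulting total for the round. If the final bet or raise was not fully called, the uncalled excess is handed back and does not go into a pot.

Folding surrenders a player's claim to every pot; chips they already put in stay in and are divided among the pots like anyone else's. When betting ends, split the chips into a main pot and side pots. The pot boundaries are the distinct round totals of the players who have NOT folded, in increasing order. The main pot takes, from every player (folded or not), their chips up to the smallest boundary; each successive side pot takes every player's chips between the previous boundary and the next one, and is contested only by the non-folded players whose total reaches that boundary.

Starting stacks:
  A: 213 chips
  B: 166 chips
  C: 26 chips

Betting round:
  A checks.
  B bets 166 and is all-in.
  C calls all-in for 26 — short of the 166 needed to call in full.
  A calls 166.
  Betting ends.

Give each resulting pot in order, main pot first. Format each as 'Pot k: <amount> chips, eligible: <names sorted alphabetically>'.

Contributions: A=166, B=166, C=26
Pot levels (distinct totals of non-folded players): 26, 166
Layer 1-26: 26 each from A, B, C = 26*3 = 78 chips; eligible A, B, C
Layer 27-166: 140 each from A, B = 140*2 = 280 chips; eligible A, B

Pot 1: 78 chips, eligible: A, B, C
Pot 2: 280 chips, eligible: A, B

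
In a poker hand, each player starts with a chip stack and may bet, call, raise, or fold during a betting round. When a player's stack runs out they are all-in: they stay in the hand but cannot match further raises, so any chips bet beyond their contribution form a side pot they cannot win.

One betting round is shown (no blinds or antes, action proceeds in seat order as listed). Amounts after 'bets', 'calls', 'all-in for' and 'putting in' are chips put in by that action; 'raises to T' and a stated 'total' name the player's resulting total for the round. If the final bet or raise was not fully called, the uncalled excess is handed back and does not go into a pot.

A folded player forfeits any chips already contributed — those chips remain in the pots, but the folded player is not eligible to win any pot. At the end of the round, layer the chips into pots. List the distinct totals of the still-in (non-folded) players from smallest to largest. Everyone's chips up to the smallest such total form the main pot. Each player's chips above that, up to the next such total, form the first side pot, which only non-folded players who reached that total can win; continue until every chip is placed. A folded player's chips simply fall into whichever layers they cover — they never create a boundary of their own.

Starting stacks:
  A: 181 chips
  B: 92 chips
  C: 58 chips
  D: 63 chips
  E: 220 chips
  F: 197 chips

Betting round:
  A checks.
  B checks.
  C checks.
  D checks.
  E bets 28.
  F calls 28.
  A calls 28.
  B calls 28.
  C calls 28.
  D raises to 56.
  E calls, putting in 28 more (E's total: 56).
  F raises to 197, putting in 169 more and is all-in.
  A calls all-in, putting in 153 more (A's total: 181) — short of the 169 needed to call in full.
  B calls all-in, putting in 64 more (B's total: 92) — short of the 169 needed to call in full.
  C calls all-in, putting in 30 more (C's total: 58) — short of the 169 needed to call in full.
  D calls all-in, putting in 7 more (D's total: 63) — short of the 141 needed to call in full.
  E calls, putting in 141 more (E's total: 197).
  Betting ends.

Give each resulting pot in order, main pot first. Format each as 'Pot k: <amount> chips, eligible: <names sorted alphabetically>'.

Contributions: A=181, B=92, C=58, D=63, E=197, F=197
Pot levels (distinct totals of non-folded players): 58, 63, 92, 181, 197
Layer 1-58: 58 each from A, B, C, D, E, F = 58*6 = 348 chips; eligible A, B, C, D, E, F
Layer 59-63: 5 each from A, B, D, E, F = 5*5 = 25 chips; eligible A, B, D, E, F
Layer 64-92: 29 each from A, B, E, F = 29*4 = 116 chips; eligible A, B, E, F
Layer 93-181: 89 each from A, E, F = 89*3 = 267 chips; eligible A, E, F
Layer 182-197: 16 each from E, F = 16*2 = 32 chips; eligible E, F

Pot 1: 348 chips, eligible: A, B, C, D, E, F
Pot 2: 25 chips, eligible: A, B, D, E, F
Pot 3: 116 chips, eligible: A, B, E, F
Pot 4: 267 chips, eligible: A, E, F
Pot 5: 32 chips, eligible: E, F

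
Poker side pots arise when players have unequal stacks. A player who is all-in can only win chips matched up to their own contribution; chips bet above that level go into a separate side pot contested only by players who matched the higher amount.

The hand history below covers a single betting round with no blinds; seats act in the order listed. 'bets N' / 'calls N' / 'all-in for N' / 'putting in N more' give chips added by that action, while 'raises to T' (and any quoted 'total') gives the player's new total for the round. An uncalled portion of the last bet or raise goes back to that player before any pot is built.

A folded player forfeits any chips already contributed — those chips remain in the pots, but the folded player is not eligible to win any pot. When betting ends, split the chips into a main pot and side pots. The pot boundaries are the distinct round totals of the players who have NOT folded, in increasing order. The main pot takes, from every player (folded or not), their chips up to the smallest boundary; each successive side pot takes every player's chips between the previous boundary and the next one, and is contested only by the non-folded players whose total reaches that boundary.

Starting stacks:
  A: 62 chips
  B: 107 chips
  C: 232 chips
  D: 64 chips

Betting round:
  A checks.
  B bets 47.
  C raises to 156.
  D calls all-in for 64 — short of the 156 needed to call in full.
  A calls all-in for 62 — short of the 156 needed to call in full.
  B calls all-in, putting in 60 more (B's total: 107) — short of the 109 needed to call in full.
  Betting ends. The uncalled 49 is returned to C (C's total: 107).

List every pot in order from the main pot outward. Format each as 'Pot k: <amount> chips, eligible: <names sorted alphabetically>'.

Contributions (after 49 returned to C): A=62, B=107, C=107, D=64
Pot levels (distinct totals of non-folded players): 62, 64, 107
Layer 1-62: 62 each from A, B, C, D = 62*4 = 248 chips; eligible A, B, C, D
Layer 63-64: 2 each from B, C, D = 2*3 = 6 chips; eligible B, C, D
Layer 65-107: 43 each from B, C = 43*2 = 86 chips; eligible B, C

Pot 1: 248 chips, eligible: A, B, C, D
Pot 2: 6 chips, eligible: B, C, D
Pot 3: 86 chips, eligible: B, C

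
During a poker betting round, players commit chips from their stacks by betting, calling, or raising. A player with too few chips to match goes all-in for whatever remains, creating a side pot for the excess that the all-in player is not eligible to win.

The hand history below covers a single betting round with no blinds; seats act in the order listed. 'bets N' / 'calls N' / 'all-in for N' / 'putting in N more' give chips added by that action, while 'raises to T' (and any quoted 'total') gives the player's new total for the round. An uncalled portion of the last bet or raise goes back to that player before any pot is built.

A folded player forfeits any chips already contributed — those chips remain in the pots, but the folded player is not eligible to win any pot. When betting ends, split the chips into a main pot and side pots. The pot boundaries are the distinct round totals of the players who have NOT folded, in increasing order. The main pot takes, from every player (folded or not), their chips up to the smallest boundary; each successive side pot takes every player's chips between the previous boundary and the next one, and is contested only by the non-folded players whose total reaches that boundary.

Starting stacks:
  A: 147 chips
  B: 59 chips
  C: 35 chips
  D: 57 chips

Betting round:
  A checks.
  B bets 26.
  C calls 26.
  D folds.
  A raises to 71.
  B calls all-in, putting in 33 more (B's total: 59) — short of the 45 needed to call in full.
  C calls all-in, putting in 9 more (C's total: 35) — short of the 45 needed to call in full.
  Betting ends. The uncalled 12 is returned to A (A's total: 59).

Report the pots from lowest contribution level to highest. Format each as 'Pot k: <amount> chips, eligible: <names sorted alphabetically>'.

Pot 1: 105 chips, eligible: A, B, C
Pot 2: 48 chips, eligible: A, B

Derivation:
Contributions (after 12 returned to A): A=59, B=59, C=35
Folded: D
Pot levels (distinct totals of non-folded players): 35, 59
Layer 1-35: 35 each from A, B, C = 35*3 = 105 chips; eligible A, B, C
Layer 36-59: 24 each from A, B = 24*2 = 48 chips; eligible A, B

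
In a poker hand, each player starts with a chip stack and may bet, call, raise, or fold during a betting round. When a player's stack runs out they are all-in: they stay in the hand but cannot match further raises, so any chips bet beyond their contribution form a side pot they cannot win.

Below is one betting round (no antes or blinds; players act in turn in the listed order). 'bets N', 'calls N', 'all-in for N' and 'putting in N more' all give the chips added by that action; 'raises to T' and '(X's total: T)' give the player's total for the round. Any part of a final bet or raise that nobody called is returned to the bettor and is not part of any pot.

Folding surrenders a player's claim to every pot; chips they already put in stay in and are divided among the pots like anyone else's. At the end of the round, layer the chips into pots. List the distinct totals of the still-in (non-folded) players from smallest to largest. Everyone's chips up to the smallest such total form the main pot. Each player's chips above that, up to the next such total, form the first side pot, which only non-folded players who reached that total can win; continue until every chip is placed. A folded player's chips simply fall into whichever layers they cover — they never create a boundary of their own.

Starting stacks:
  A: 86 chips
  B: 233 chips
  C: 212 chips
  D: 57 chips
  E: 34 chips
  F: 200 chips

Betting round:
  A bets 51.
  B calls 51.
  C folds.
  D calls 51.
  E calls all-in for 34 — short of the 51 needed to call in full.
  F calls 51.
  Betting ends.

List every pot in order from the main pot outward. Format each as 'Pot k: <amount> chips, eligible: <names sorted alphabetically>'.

Pot 1: 170 chips, eligible: A, B, D, E, F
Pot 2: 68 chips, eligible: A, B, D, F

Derivation:
Contributions: A=51, B=51, D=51, E=34, F=51
Folded: C
Pot levels (distinct totals of non-folded players): 34, 51
Layer 1-34: 34 each from A, B, D, E, F = 34*5 = 170 chips; eligible A, B, D, E, F
Layer 35-51: 17 each from A, B, D, F = 17*4 = 68 chips; eligible A, B, D, F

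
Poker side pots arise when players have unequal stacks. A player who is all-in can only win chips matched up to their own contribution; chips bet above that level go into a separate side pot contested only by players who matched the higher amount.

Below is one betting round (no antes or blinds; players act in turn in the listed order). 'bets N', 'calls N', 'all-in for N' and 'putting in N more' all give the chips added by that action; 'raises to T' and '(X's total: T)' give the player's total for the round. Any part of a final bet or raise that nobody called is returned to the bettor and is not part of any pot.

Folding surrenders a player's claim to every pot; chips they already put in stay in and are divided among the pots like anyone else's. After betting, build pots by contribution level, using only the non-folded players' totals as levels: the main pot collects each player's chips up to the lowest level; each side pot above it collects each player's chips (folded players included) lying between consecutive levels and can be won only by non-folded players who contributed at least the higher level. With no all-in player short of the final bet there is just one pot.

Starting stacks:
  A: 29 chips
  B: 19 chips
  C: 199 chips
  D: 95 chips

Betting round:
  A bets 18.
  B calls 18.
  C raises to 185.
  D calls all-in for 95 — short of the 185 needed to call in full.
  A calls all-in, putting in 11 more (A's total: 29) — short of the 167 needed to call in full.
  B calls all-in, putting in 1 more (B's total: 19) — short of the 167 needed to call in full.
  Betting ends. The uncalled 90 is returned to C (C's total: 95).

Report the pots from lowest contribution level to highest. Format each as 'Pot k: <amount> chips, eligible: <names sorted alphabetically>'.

Pot 1: 76 chips, eligible: A, B, C, D
Pot 2: 30 chips, eligible: A, C, D
Pot 3: 132 chips, eligible: C, D

Derivation:
Contributions (after 90 returned to C): A=29, B=19, C=95, D=95
Pot levels (distinct totals of non-folded players): 19, 29, 95
Layer 1-19: 19 each from A, B, C, D = 19*4 = 76 chips; eligible A, B, C, D
Layer 20-29: 10 each from A, C, D = 10*3 = 30 chips; eligible A, C, D
Layer 30-95: 66 each from C, D = 66*2 = 132 chips; eligible C, D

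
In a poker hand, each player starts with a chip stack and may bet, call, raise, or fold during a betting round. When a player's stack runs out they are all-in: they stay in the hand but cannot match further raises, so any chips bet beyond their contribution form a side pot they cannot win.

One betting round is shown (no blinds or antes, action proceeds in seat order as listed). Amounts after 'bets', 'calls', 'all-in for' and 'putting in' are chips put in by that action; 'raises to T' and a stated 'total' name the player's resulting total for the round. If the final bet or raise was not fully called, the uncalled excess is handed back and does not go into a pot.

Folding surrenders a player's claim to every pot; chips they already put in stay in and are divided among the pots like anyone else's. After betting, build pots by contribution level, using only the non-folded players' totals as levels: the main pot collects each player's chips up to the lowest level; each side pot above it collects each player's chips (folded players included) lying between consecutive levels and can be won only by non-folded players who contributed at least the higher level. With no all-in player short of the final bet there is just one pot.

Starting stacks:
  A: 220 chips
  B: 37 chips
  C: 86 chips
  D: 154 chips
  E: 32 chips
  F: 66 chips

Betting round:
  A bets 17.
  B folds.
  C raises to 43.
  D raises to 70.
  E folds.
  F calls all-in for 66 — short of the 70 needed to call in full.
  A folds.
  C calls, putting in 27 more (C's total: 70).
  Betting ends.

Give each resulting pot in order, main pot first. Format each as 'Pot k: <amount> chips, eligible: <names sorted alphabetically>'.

Contributions: A=17, C=70, D=70, F=66
Folded: A, B, E
Pot levels (distinct totals of non-folded players): 66, 70
Layer 1-66: A 17 + C 66 + D 66 + F 66 = 215 chips; eligible C, D, F
Layer 67-70: 4 each from C, D = 4*2 = 8 chips; eligible C, D

Pot 1: 215 chips, eligible: C, D, F
Pot 2: 8 chips, eligible: C, D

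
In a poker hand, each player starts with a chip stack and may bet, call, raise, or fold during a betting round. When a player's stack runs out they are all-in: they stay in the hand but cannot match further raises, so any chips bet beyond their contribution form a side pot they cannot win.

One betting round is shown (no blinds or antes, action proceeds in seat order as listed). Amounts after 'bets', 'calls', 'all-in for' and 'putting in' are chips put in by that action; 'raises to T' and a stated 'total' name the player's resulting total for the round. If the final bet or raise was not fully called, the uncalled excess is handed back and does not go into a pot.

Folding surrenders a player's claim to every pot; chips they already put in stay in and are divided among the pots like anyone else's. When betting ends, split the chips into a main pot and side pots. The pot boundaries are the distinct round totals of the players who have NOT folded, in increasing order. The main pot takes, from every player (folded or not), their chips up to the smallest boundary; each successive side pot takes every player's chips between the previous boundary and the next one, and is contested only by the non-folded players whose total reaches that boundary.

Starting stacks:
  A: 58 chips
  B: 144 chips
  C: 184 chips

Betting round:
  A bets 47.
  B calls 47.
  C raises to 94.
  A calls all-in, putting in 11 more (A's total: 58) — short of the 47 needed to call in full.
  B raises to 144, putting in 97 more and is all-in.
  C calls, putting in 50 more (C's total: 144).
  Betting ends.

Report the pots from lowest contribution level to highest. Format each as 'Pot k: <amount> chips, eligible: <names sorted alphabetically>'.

Pot 1: 174 chips, eligible: A, B, C
Pot 2: 172 chips, eligible: B, C

Derivation:
Contributions: A=58, B=144, C=144
Pot levels (distinct totals of non-folded players): 58, 144
Layer 1-58: 58 each from A, B, C = 58*3 = 174 chips; eligible A, B, C
Layer 59-144: 86 each from B, C = 86*2 = 172 chips; eligible B, C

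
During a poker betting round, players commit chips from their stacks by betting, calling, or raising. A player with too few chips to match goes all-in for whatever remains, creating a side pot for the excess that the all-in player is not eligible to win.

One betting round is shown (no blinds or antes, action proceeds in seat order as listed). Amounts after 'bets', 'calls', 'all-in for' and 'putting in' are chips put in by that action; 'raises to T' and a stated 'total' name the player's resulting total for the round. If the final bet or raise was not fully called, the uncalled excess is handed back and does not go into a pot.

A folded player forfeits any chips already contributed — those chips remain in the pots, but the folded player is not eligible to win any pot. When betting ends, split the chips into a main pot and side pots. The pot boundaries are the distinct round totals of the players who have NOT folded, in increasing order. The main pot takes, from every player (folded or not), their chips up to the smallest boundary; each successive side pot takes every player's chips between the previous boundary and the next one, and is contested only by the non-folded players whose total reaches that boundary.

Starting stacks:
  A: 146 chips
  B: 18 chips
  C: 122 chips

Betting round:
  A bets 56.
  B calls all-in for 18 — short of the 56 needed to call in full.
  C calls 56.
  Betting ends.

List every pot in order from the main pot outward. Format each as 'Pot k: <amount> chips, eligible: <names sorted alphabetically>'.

Contributions: A=56, B=18, C=56
Pot levels (distinct totals of non-folded players): 18, 56
Layer 1-18: 18 each from A, B, C = 18*3 = 54 chips; eligible A, B, C
Layer 19-56: 38 each from A, C = 38*2 = 76 chips; eligible A, C

Pot 1: 54 chips, eligible: A, B, C
Pot 2: 76 chips, eligible: A, C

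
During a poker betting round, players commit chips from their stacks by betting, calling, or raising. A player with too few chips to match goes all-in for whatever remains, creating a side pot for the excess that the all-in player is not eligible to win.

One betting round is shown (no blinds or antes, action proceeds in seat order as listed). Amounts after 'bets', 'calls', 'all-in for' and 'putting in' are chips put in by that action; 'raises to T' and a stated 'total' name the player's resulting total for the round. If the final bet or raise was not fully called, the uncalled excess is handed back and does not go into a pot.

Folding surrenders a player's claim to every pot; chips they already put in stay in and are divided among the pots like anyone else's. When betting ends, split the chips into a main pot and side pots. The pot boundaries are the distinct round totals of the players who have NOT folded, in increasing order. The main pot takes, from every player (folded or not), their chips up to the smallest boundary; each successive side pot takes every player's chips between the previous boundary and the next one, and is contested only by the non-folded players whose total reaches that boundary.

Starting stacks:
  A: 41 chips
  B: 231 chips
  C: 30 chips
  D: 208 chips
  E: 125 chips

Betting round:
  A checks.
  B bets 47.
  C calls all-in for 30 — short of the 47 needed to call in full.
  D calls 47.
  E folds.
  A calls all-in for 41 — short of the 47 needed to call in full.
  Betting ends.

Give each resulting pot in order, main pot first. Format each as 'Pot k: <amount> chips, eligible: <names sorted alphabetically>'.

Pot 1: 120 chips, eligible: A, B, C, D
Pot 2: 33 chips, eligible: A, B, D
Pot 3: 12 chips, eligible: B, D

Derivation:
Contributions: A=41, B=47, C=30, D=47
Folded: E
Pot levels (distinct totals of non-folded players): 30, 41, 47
Layer 1-30: 30 each from A, B, C, D = 30*4 = 120 chips; eligible A, B, C, D
Layer 31-41: 11 each from A, B, D = 11*3 = 33 chips; eligible A, B, D
Layer 42-47: 6 each from B, D = 6*2 = 12 chips; eligible B, D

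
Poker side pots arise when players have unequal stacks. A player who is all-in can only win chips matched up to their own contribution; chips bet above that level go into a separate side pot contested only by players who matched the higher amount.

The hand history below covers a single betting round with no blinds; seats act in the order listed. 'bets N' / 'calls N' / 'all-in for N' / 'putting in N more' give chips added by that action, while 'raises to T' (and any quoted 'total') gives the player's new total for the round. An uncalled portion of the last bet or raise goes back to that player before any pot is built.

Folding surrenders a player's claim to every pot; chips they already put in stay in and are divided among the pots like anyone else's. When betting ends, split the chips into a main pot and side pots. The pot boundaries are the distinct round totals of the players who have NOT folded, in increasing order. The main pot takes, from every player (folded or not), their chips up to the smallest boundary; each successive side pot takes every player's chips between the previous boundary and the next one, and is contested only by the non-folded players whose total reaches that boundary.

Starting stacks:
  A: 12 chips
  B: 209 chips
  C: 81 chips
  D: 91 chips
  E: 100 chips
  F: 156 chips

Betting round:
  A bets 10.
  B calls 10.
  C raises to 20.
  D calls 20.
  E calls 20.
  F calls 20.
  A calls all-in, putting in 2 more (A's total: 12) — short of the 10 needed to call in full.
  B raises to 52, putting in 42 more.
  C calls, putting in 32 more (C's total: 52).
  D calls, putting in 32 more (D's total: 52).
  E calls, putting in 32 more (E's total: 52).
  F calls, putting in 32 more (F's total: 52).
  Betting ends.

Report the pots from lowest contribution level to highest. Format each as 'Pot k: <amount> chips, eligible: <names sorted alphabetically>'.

Contributions: A=12, B=52, C=52, D=52, E=52, F=52
Pot levels (distinct totals of non-folded players): 12, 52
Layer 1-12: 12 each from A, B, C, D, E, F = 12*6 = 72 chips; eligible A, B, C, D, E, F
Layer 13-52: 40 each from B, C, D, E, F = 40*5 = 200 chips; eligible B, C, D, E, F

Pot 1: 72 chips, eligible: A, B, C, D, E, F
Pot 2: 200 chips, eligible: B, C, D, E, F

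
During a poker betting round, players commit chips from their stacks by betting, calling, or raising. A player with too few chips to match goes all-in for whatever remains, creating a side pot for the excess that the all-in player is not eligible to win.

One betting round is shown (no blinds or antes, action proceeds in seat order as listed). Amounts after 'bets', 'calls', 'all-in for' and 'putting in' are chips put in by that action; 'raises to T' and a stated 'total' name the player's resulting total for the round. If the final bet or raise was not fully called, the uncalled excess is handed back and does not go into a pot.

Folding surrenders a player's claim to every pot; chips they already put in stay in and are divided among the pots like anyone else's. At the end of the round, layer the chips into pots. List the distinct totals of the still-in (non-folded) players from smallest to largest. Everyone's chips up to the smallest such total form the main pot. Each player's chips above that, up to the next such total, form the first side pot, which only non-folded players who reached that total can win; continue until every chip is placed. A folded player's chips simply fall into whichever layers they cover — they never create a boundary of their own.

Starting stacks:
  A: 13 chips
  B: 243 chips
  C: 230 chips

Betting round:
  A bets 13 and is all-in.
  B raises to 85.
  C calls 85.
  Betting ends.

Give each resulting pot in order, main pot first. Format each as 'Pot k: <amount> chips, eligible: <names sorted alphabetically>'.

Contributions: A=13, B=85, C=85
Pot levels (distinct totals of non-folded players): 13, 85
Layer 1-13: 13 each from A, B, C = 13*3 = 39 chips; eligible A, B, C
Layer 14-85: 72 each from B, C = 72*2 = 144 chips; eligible B, C

Pot 1: 39 chips, eligible: A, B, C
Pot 2: 144 chips, eligible: B, C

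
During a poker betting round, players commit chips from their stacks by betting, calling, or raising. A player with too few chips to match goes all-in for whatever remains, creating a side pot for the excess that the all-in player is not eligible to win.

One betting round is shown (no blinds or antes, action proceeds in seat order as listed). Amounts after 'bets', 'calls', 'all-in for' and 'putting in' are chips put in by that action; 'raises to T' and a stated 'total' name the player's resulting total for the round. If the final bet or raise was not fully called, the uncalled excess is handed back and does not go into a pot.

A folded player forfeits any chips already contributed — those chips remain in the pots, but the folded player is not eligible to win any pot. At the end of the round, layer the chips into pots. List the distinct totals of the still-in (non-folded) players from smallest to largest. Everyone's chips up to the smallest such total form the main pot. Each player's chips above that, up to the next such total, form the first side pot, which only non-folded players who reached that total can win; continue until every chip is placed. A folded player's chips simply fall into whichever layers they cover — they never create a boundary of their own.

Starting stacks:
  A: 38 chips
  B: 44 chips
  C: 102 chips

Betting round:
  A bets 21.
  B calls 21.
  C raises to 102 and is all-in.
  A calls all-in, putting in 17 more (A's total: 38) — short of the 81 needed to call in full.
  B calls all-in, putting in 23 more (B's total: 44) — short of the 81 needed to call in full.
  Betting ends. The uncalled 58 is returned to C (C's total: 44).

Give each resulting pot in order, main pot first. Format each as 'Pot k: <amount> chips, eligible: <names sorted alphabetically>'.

Contributions (after 58 returned to C): A=38, B=44, C=44
Pot levels (distinct totals of non-folded players): 38, 44
Layer 1-38: 38 each from A, B, C = 38*3 = 114 chips; eligible A, B, C
Layer 39-44: 6 each from B, C = 6*2 = 12 chips; eligible B, C

Pot 1: 114 chips, eligible: A, B, C
Pot 2: 12 chips, eligible: B, C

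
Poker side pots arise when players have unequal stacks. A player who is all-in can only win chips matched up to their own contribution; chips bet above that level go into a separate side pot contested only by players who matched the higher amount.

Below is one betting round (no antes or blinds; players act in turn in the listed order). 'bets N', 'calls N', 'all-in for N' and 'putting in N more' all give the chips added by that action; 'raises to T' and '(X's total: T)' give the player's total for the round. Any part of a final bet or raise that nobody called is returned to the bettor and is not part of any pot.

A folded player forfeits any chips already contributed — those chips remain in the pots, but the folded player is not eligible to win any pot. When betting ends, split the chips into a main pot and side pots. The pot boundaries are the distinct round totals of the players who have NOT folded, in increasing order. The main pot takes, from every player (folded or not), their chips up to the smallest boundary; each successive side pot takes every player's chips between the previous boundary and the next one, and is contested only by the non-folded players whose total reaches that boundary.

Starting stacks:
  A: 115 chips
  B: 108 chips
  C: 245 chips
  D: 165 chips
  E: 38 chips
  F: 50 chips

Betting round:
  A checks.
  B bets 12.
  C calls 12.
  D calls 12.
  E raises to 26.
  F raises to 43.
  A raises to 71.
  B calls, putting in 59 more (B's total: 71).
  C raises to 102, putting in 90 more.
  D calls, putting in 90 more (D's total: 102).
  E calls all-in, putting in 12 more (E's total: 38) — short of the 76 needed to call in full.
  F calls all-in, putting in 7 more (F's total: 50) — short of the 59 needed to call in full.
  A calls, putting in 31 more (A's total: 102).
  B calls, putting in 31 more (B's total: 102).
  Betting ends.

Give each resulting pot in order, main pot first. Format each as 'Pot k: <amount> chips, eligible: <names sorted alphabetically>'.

Pot 1: 228 chips, eligible: A, B, C, D, E, F
Pot 2: 60 chips, eligible: A, B, C, D, F
Pot 3: 208 chips, eligible: A, B, C, D

Derivation:
Contributions: A=102, B=102, C=102, D=102, E=38, F=50
Pot levels (distinct totals of non-folded players): 38, 50, 102
Layer 1-38: 38 each from A, B, C, D, E, F = 38*6 = 228 chips; eligible A, B, C, D, E, F
Layer 39-50: 12 each from A, B, C, D, F = 12*5 = 60 chips; eligible A, B, C, D, F
Layer 51-102: 52 each from A, B, C, D = 52*4 = 208 chips; eligible A, B, C, D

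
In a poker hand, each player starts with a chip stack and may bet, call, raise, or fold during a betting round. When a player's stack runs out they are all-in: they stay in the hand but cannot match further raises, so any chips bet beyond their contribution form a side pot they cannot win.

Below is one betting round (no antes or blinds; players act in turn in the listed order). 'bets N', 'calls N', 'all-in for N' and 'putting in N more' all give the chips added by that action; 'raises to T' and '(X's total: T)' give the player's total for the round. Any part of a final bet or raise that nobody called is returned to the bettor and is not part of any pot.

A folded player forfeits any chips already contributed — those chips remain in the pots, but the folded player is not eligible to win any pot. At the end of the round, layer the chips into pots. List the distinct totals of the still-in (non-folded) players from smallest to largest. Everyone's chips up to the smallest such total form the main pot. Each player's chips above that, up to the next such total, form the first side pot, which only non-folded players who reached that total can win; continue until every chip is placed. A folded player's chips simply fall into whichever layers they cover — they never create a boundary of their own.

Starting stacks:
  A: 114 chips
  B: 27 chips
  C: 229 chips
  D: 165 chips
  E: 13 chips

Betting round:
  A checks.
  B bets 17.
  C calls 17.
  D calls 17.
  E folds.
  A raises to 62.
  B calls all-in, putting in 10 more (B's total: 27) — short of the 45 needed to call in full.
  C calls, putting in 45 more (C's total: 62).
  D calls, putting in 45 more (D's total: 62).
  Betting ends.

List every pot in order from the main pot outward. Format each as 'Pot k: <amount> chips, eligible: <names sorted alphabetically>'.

Pot 1: 108 chips, eligible: A, B, C, D
Pot 2: 105 chips, eligible: A, C, D

Derivation:
Contributions: A=62, B=27, C=62, D=62
Folded: E
Pot levels (distinct totals of non-folded players): 27, 62
Layer 1-27: 27 each from A, B, C, D = 27*4 = 108 chips; eligible A, B, C, D
Layer 28-62: 35 each from A, C, D = 35*3 = 105 chips; eligible A, C, D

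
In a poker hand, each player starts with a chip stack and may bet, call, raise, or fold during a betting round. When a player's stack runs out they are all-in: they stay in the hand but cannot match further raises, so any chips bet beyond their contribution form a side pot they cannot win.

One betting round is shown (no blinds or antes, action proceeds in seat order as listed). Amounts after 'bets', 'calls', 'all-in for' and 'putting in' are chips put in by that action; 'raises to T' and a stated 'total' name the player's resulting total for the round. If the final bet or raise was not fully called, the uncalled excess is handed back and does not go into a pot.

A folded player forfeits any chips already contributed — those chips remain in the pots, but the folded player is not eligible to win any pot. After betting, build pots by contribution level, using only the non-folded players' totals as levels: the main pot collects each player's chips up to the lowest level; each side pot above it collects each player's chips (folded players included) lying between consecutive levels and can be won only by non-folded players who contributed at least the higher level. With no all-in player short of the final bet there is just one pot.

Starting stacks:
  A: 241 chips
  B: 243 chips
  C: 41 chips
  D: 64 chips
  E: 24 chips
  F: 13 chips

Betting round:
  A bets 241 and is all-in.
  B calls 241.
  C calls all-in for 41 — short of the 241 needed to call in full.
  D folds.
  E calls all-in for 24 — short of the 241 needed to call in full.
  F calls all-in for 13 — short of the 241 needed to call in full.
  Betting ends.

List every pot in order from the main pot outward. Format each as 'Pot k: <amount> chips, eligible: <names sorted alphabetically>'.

Pot 1: 65 chips, eligible: A, B, C, E, F
Pot 2: 44 chips, eligible: A, B, C, E
Pot 3: 51 chips, eligible: A, B, C
Pot 4: 400 chips, eligible: A, B

Derivation:
Contributions: A=241, B=241, C=41, E=24, F=13
Folded: D
Pot levels (distinct totals of non-folded players): 13, 24, 41, 241
Layer 1-13: 13 each from A, B, C, E, F = 13*5 = 65 chips; eligible A, B, C, E, F
Layer 14-24: 11 each from A, B, C, E = 11*4 = 44 chips; eligible A, B, C, E
Layer 25-41: 17 each from A, B, C = 17*3 = 51 chips; eligible A, B, C
Layer 42-241: 200 each from A, B = 200*2 = 400 chips; eligible A, B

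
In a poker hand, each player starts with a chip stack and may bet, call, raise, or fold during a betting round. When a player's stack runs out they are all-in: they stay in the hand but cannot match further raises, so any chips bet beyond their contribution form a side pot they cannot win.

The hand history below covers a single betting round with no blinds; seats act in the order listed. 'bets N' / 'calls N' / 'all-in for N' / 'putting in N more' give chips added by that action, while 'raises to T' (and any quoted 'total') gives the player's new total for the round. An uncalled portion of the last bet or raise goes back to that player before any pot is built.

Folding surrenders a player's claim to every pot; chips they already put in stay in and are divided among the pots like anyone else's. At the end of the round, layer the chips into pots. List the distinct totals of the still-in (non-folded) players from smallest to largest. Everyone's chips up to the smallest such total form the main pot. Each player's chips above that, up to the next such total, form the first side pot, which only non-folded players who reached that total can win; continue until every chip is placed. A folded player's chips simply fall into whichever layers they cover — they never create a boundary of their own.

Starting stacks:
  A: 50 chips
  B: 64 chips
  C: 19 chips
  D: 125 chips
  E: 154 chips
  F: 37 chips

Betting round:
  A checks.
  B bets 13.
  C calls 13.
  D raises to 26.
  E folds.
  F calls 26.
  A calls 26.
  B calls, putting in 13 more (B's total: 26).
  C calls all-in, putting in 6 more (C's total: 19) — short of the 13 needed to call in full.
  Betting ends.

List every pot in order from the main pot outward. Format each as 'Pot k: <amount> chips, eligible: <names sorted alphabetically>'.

Contributions: A=26, B=26, C=19, D=26, F=26
Folded: E
Pot levels (distinct totals of non-folded players): 19, 26
Layer 1-19: 19 each from A, B, C, D, F = 19*5 = 95 chips; eligible A, B, C, D, F
Layer 20-26: 7 each from A, B, D, F = 7*4 = 28 chips; eligible A, B, D, F

Pot 1: 95 chips, eligible: A, B, C, D, F
Pot 2: 28 chips, eligible: A, B, D, F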